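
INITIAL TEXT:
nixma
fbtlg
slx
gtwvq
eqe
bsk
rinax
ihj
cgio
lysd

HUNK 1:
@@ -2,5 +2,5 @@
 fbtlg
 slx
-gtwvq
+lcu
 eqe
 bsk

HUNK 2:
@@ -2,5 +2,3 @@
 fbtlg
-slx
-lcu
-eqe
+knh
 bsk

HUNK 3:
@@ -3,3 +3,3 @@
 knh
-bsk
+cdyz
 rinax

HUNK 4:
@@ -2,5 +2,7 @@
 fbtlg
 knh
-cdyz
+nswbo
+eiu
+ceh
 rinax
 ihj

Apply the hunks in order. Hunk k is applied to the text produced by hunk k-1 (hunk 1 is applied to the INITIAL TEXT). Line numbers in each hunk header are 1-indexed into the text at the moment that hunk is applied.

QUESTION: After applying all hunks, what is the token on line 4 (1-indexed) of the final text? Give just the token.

Answer: nswbo

Derivation:
Hunk 1: at line 2 remove [gtwvq] add [lcu] -> 10 lines: nixma fbtlg slx lcu eqe bsk rinax ihj cgio lysd
Hunk 2: at line 2 remove [slx,lcu,eqe] add [knh] -> 8 lines: nixma fbtlg knh bsk rinax ihj cgio lysd
Hunk 3: at line 3 remove [bsk] add [cdyz] -> 8 lines: nixma fbtlg knh cdyz rinax ihj cgio lysd
Hunk 4: at line 2 remove [cdyz] add [nswbo,eiu,ceh] -> 10 lines: nixma fbtlg knh nswbo eiu ceh rinax ihj cgio lysd
Final line 4: nswbo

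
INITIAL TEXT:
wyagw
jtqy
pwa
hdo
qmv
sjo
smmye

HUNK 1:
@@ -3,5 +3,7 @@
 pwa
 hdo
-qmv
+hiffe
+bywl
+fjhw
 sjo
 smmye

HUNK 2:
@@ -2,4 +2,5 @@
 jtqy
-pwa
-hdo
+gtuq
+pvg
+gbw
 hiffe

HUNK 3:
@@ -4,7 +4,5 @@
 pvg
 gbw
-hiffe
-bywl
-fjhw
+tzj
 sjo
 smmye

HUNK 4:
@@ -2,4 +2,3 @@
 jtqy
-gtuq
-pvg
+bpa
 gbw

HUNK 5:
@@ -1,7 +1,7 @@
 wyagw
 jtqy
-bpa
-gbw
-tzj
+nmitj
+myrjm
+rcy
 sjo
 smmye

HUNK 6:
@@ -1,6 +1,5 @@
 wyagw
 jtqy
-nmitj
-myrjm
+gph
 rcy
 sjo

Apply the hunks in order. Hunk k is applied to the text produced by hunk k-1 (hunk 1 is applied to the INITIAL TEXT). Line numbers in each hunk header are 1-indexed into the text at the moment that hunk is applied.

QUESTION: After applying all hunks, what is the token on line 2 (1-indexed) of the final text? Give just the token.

Answer: jtqy

Derivation:
Hunk 1: at line 3 remove [qmv] add [hiffe,bywl,fjhw] -> 9 lines: wyagw jtqy pwa hdo hiffe bywl fjhw sjo smmye
Hunk 2: at line 2 remove [pwa,hdo] add [gtuq,pvg,gbw] -> 10 lines: wyagw jtqy gtuq pvg gbw hiffe bywl fjhw sjo smmye
Hunk 3: at line 4 remove [hiffe,bywl,fjhw] add [tzj] -> 8 lines: wyagw jtqy gtuq pvg gbw tzj sjo smmye
Hunk 4: at line 2 remove [gtuq,pvg] add [bpa] -> 7 lines: wyagw jtqy bpa gbw tzj sjo smmye
Hunk 5: at line 1 remove [bpa,gbw,tzj] add [nmitj,myrjm,rcy] -> 7 lines: wyagw jtqy nmitj myrjm rcy sjo smmye
Hunk 6: at line 1 remove [nmitj,myrjm] add [gph] -> 6 lines: wyagw jtqy gph rcy sjo smmye
Final line 2: jtqy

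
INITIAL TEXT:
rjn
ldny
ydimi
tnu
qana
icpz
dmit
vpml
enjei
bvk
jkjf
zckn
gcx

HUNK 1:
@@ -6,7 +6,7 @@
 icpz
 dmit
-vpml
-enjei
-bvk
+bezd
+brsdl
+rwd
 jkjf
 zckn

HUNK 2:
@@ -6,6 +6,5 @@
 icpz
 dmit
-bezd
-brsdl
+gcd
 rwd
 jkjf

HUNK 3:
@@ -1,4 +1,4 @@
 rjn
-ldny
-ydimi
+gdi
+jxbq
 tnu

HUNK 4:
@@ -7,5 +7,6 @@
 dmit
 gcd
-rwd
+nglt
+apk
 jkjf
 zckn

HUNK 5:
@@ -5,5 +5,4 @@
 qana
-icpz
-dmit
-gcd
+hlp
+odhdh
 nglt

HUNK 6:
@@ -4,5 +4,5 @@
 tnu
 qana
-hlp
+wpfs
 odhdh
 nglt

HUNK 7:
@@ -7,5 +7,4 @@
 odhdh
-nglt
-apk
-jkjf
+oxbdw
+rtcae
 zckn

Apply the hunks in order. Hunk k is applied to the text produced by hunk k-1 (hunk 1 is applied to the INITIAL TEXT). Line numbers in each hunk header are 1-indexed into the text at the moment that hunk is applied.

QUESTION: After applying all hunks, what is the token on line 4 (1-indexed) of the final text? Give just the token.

Hunk 1: at line 6 remove [vpml,enjei,bvk] add [bezd,brsdl,rwd] -> 13 lines: rjn ldny ydimi tnu qana icpz dmit bezd brsdl rwd jkjf zckn gcx
Hunk 2: at line 6 remove [bezd,brsdl] add [gcd] -> 12 lines: rjn ldny ydimi tnu qana icpz dmit gcd rwd jkjf zckn gcx
Hunk 3: at line 1 remove [ldny,ydimi] add [gdi,jxbq] -> 12 lines: rjn gdi jxbq tnu qana icpz dmit gcd rwd jkjf zckn gcx
Hunk 4: at line 7 remove [rwd] add [nglt,apk] -> 13 lines: rjn gdi jxbq tnu qana icpz dmit gcd nglt apk jkjf zckn gcx
Hunk 5: at line 5 remove [icpz,dmit,gcd] add [hlp,odhdh] -> 12 lines: rjn gdi jxbq tnu qana hlp odhdh nglt apk jkjf zckn gcx
Hunk 6: at line 4 remove [hlp] add [wpfs] -> 12 lines: rjn gdi jxbq tnu qana wpfs odhdh nglt apk jkjf zckn gcx
Hunk 7: at line 7 remove [nglt,apk,jkjf] add [oxbdw,rtcae] -> 11 lines: rjn gdi jxbq tnu qana wpfs odhdh oxbdw rtcae zckn gcx
Final line 4: tnu

Answer: tnu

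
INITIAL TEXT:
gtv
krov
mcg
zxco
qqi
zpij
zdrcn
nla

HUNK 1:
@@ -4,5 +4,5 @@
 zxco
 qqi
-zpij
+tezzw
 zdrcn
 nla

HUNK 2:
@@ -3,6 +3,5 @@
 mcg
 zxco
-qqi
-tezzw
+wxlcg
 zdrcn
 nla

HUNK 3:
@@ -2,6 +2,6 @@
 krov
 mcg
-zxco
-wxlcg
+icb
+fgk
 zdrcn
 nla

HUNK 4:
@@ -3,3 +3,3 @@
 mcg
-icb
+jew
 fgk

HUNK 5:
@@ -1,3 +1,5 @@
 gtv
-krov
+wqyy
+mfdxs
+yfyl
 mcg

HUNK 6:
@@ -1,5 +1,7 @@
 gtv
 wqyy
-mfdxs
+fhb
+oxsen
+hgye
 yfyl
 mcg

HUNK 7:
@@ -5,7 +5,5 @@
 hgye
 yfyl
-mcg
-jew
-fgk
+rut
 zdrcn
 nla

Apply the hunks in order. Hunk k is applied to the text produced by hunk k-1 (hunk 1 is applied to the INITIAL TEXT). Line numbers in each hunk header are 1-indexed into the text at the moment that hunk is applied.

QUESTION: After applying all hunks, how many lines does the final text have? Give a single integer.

Answer: 9

Derivation:
Hunk 1: at line 4 remove [zpij] add [tezzw] -> 8 lines: gtv krov mcg zxco qqi tezzw zdrcn nla
Hunk 2: at line 3 remove [qqi,tezzw] add [wxlcg] -> 7 lines: gtv krov mcg zxco wxlcg zdrcn nla
Hunk 3: at line 2 remove [zxco,wxlcg] add [icb,fgk] -> 7 lines: gtv krov mcg icb fgk zdrcn nla
Hunk 4: at line 3 remove [icb] add [jew] -> 7 lines: gtv krov mcg jew fgk zdrcn nla
Hunk 5: at line 1 remove [krov] add [wqyy,mfdxs,yfyl] -> 9 lines: gtv wqyy mfdxs yfyl mcg jew fgk zdrcn nla
Hunk 6: at line 1 remove [mfdxs] add [fhb,oxsen,hgye] -> 11 lines: gtv wqyy fhb oxsen hgye yfyl mcg jew fgk zdrcn nla
Hunk 7: at line 5 remove [mcg,jew,fgk] add [rut] -> 9 lines: gtv wqyy fhb oxsen hgye yfyl rut zdrcn nla
Final line count: 9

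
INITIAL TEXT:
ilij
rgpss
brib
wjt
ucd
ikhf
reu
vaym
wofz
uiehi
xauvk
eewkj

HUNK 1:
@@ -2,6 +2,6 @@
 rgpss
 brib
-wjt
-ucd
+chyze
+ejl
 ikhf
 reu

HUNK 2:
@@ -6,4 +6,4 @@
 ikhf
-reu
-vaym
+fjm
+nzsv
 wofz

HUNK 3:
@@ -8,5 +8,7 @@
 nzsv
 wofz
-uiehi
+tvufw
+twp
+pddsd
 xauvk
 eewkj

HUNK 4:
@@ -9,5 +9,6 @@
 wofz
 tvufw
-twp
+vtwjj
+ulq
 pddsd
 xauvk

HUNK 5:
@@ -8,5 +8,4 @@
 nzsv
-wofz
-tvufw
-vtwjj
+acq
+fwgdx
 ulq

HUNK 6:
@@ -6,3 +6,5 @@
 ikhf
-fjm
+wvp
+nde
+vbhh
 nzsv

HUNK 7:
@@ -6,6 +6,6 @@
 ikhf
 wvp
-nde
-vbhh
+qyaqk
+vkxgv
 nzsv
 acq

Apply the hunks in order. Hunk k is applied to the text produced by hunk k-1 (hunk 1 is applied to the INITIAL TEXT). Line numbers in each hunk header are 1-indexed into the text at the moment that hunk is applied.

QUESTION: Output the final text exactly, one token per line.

Hunk 1: at line 2 remove [wjt,ucd] add [chyze,ejl] -> 12 lines: ilij rgpss brib chyze ejl ikhf reu vaym wofz uiehi xauvk eewkj
Hunk 2: at line 6 remove [reu,vaym] add [fjm,nzsv] -> 12 lines: ilij rgpss brib chyze ejl ikhf fjm nzsv wofz uiehi xauvk eewkj
Hunk 3: at line 8 remove [uiehi] add [tvufw,twp,pddsd] -> 14 lines: ilij rgpss brib chyze ejl ikhf fjm nzsv wofz tvufw twp pddsd xauvk eewkj
Hunk 4: at line 9 remove [twp] add [vtwjj,ulq] -> 15 lines: ilij rgpss brib chyze ejl ikhf fjm nzsv wofz tvufw vtwjj ulq pddsd xauvk eewkj
Hunk 5: at line 8 remove [wofz,tvufw,vtwjj] add [acq,fwgdx] -> 14 lines: ilij rgpss brib chyze ejl ikhf fjm nzsv acq fwgdx ulq pddsd xauvk eewkj
Hunk 6: at line 6 remove [fjm] add [wvp,nde,vbhh] -> 16 lines: ilij rgpss brib chyze ejl ikhf wvp nde vbhh nzsv acq fwgdx ulq pddsd xauvk eewkj
Hunk 7: at line 6 remove [nde,vbhh] add [qyaqk,vkxgv] -> 16 lines: ilij rgpss brib chyze ejl ikhf wvp qyaqk vkxgv nzsv acq fwgdx ulq pddsd xauvk eewkj

Answer: ilij
rgpss
brib
chyze
ejl
ikhf
wvp
qyaqk
vkxgv
nzsv
acq
fwgdx
ulq
pddsd
xauvk
eewkj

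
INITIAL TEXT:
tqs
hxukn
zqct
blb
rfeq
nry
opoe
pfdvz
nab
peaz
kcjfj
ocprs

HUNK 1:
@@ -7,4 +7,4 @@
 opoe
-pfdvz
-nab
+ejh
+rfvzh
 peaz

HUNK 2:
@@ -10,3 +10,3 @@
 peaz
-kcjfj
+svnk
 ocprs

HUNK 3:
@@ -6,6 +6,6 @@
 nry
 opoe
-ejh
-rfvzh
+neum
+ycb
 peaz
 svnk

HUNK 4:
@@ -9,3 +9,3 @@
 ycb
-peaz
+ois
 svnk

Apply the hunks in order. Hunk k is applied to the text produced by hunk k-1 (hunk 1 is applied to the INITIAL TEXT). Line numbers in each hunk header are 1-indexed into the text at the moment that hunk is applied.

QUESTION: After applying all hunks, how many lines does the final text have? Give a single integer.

Answer: 12

Derivation:
Hunk 1: at line 7 remove [pfdvz,nab] add [ejh,rfvzh] -> 12 lines: tqs hxukn zqct blb rfeq nry opoe ejh rfvzh peaz kcjfj ocprs
Hunk 2: at line 10 remove [kcjfj] add [svnk] -> 12 lines: tqs hxukn zqct blb rfeq nry opoe ejh rfvzh peaz svnk ocprs
Hunk 3: at line 6 remove [ejh,rfvzh] add [neum,ycb] -> 12 lines: tqs hxukn zqct blb rfeq nry opoe neum ycb peaz svnk ocprs
Hunk 4: at line 9 remove [peaz] add [ois] -> 12 lines: tqs hxukn zqct blb rfeq nry opoe neum ycb ois svnk ocprs
Final line count: 12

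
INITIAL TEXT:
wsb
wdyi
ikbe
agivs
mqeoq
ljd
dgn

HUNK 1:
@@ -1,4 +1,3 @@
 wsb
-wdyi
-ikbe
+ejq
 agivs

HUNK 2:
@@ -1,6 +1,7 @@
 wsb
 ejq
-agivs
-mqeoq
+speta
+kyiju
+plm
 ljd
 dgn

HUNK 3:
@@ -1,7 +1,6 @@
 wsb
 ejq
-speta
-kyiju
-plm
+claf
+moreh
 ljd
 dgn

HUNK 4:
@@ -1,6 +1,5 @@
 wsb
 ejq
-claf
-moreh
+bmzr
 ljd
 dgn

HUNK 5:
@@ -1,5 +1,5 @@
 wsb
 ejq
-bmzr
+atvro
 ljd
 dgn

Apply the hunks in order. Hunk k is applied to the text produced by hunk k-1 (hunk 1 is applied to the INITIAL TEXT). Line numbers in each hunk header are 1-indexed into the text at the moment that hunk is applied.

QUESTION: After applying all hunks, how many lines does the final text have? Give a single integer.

Answer: 5

Derivation:
Hunk 1: at line 1 remove [wdyi,ikbe] add [ejq] -> 6 lines: wsb ejq agivs mqeoq ljd dgn
Hunk 2: at line 1 remove [agivs,mqeoq] add [speta,kyiju,plm] -> 7 lines: wsb ejq speta kyiju plm ljd dgn
Hunk 3: at line 1 remove [speta,kyiju,plm] add [claf,moreh] -> 6 lines: wsb ejq claf moreh ljd dgn
Hunk 4: at line 1 remove [claf,moreh] add [bmzr] -> 5 lines: wsb ejq bmzr ljd dgn
Hunk 5: at line 1 remove [bmzr] add [atvro] -> 5 lines: wsb ejq atvro ljd dgn
Final line count: 5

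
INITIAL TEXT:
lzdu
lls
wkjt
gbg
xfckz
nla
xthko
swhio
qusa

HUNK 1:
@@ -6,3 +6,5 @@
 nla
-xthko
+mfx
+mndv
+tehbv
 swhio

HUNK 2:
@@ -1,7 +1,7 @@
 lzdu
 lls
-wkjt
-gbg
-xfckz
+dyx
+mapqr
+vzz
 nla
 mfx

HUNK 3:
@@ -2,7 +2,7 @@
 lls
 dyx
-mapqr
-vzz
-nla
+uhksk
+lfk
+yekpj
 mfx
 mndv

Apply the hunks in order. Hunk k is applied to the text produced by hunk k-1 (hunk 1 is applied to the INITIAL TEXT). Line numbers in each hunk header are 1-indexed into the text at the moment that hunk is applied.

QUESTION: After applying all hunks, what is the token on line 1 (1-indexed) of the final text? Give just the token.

Hunk 1: at line 6 remove [xthko] add [mfx,mndv,tehbv] -> 11 lines: lzdu lls wkjt gbg xfckz nla mfx mndv tehbv swhio qusa
Hunk 2: at line 1 remove [wkjt,gbg,xfckz] add [dyx,mapqr,vzz] -> 11 lines: lzdu lls dyx mapqr vzz nla mfx mndv tehbv swhio qusa
Hunk 3: at line 2 remove [mapqr,vzz,nla] add [uhksk,lfk,yekpj] -> 11 lines: lzdu lls dyx uhksk lfk yekpj mfx mndv tehbv swhio qusa
Final line 1: lzdu

Answer: lzdu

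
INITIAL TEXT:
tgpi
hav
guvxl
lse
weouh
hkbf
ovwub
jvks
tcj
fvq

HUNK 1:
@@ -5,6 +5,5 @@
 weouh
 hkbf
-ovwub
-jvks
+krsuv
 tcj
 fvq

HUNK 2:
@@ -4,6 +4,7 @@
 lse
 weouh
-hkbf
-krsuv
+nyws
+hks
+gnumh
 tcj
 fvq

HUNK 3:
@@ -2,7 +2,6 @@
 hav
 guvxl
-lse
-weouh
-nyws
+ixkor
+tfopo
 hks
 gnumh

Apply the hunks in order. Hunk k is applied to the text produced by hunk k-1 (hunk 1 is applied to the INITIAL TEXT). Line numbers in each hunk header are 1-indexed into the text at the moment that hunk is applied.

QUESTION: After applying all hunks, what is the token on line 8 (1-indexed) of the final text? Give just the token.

Answer: tcj

Derivation:
Hunk 1: at line 5 remove [ovwub,jvks] add [krsuv] -> 9 lines: tgpi hav guvxl lse weouh hkbf krsuv tcj fvq
Hunk 2: at line 4 remove [hkbf,krsuv] add [nyws,hks,gnumh] -> 10 lines: tgpi hav guvxl lse weouh nyws hks gnumh tcj fvq
Hunk 3: at line 2 remove [lse,weouh,nyws] add [ixkor,tfopo] -> 9 lines: tgpi hav guvxl ixkor tfopo hks gnumh tcj fvq
Final line 8: tcj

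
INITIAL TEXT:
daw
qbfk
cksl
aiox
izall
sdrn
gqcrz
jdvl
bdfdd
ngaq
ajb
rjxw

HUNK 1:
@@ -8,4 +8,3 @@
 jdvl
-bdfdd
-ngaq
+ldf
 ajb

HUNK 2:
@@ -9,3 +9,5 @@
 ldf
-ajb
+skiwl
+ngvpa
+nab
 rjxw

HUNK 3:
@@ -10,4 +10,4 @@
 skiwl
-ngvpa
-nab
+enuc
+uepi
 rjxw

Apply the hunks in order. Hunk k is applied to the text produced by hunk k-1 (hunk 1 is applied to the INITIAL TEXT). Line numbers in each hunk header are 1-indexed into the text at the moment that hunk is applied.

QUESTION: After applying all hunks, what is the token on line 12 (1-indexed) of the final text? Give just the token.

Answer: uepi

Derivation:
Hunk 1: at line 8 remove [bdfdd,ngaq] add [ldf] -> 11 lines: daw qbfk cksl aiox izall sdrn gqcrz jdvl ldf ajb rjxw
Hunk 2: at line 9 remove [ajb] add [skiwl,ngvpa,nab] -> 13 lines: daw qbfk cksl aiox izall sdrn gqcrz jdvl ldf skiwl ngvpa nab rjxw
Hunk 3: at line 10 remove [ngvpa,nab] add [enuc,uepi] -> 13 lines: daw qbfk cksl aiox izall sdrn gqcrz jdvl ldf skiwl enuc uepi rjxw
Final line 12: uepi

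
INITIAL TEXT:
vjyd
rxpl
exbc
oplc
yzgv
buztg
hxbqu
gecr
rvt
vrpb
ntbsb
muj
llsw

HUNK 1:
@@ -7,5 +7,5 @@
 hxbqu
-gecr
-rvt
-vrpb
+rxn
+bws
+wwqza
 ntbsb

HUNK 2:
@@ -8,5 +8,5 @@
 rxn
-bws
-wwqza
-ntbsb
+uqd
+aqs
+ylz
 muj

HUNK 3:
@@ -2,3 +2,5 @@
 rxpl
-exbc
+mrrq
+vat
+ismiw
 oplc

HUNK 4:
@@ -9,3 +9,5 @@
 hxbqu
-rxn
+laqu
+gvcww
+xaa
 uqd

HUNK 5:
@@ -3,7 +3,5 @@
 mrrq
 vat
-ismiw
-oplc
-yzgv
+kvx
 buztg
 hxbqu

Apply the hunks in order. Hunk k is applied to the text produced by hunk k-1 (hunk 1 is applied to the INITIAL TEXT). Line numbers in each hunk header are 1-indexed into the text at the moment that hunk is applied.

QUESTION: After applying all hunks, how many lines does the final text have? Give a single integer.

Answer: 15

Derivation:
Hunk 1: at line 7 remove [gecr,rvt,vrpb] add [rxn,bws,wwqza] -> 13 lines: vjyd rxpl exbc oplc yzgv buztg hxbqu rxn bws wwqza ntbsb muj llsw
Hunk 2: at line 8 remove [bws,wwqza,ntbsb] add [uqd,aqs,ylz] -> 13 lines: vjyd rxpl exbc oplc yzgv buztg hxbqu rxn uqd aqs ylz muj llsw
Hunk 3: at line 2 remove [exbc] add [mrrq,vat,ismiw] -> 15 lines: vjyd rxpl mrrq vat ismiw oplc yzgv buztg hxbqu rxn uqd aqs ylz muj llsw
Hunk 4: at line 9 remove [rxn] add [laqu,gvcww,xaa] -> 17 lines: vjyd rxpl mrrq vat ismiw oplc yzgv buztg hxbqu laqu gvcww xaa uqd aqs ylz muj llsw
Hunk 5: at line 3 remove [ismiw,oplc,yzgv] add [kvx] -> 15 lines: vjyd rxpl mrrq vat kvx buztg hxbqu laqu gvcww xaa uqd aqs ylz muj llsw
Final line count: 15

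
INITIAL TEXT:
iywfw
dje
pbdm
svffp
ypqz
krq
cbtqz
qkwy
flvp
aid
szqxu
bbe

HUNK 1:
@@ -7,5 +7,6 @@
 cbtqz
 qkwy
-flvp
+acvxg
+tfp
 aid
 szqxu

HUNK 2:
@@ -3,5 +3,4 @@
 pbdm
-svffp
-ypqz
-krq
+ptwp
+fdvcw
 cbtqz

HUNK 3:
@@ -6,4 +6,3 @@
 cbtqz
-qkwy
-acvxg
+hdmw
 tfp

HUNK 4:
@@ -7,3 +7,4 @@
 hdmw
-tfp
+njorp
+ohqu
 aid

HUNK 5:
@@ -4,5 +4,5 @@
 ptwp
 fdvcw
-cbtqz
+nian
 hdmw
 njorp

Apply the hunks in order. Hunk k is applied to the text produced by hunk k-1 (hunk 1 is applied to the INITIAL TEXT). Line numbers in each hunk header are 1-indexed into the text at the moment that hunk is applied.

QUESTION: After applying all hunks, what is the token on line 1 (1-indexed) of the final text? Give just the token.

Answer: iywfw

Derivation:
Hunk 1: at line 7 remove [flvp] add [acvxg,tfp] -> 13 lines: iywfw dje pbdm svffp ypqz krq cbtqz qkwy acvxg tfp aid szqxu bbe
Hunk 2: at line 3 remove [svffp,ypqz,krq] add [ptwp,fdvcw] -> 12 lines: iywfw dje pbdm ptwp fdvcw cbtqz qkwy acvxg tfp aid szqxu bbe
Hunk 3: at line 6 remove [qkwy,acvxg] add [hdmw] -> 11 lines: iywfw dje pbdm ptwp fdvcw cbtqz hdmw tfp aid szqxu bbe
Hunk 4: at line 7 remove [tfp] add [njorp,ohqu] -> 12 lines: iywfw dje pbdm ptwp fdvcw cbtqz hdmw njorp ohqu aid szqxu bbe
Hunk 5: at line 4 remove [cbtqz] add [nian] -> 12 lines: iywfw dje pbdm ptwp fdvcw nian hdmw njorp ohqu aid szqxu bbe
Final line 1: iywfw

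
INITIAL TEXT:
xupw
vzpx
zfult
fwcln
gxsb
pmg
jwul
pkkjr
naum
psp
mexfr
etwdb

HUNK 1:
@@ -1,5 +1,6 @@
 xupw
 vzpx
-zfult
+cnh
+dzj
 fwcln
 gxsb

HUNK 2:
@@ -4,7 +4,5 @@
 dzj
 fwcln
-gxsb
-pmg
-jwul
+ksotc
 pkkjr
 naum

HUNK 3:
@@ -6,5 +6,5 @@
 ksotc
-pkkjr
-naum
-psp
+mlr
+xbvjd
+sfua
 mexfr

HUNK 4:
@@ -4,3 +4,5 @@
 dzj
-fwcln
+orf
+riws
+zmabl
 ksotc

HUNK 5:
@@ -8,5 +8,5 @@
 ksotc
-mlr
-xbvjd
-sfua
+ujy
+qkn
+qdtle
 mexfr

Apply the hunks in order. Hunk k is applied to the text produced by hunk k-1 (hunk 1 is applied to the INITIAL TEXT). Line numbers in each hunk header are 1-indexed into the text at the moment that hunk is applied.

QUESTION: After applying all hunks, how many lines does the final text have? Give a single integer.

Answer: 13

Derivation:
Hunk 1: at line 1 remove [zfult] add [cnh,dzj] -> 13 lines: xupw vzpx cnh dzj fwcln gxsb pmg jwul pkkjr naum psp mexfr etwdb
Hunk 2: at line 4 remove [gxsb,pmg,jwul] add [ksotc] -> 11 lines: xupw vzpx cnh dzj fwcln ksotc pkkjr naum psp mexfr etwdb
Hunk 3: at line 6 remove [pkkjr,naum,psp] add [mlr,xbvjd,sfua] -> 11 lines: xupw vzpx cnh dzj fwcln ksotc mlr xbvjd sfua mexfr etwdb
Hunk 4: at line 4 remove [fwcln] add [orf,riws,zmabl] -> 13 lines: xupw vzpx cnh dzj orf riws zmabl ksotc mlr xbvjd sfua mexfr etwdb
Hunk 5: at line 8 remove [mlr,xbvjd,sfua] add [ujy,qkn,qdtle] -> 13 lines: xupw vzpx cnh dzj orf riws zmabl ksotc ujy qkn qdtle mexfr etwdb
Final line count: 13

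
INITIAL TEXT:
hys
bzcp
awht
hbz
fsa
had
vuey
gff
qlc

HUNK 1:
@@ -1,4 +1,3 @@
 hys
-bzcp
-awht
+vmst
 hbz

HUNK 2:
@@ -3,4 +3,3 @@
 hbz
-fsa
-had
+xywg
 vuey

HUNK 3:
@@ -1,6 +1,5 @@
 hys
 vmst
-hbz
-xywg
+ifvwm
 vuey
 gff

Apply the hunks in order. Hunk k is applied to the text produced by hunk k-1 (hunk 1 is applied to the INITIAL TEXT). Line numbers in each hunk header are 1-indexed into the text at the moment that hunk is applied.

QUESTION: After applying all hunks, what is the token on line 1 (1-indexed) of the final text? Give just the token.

Answer: hys

Derivation:
Hunk 1: at line 1 remove [bzcp,awht] add [vmst] -> 8 lines: hys vmst hbz fsa had vuey gff qlc
Hunk 2: at line 3 remove [fsa,had] add [xywg] -> 7 lines: hys vmst hbz xywg vuey gff qlc
Hunk 3: at line 1 remove [hbz,xywg] add [ifvwm] -> 6 lines: hys vmst ifvwm vuey gff qlc
Final line 1: hys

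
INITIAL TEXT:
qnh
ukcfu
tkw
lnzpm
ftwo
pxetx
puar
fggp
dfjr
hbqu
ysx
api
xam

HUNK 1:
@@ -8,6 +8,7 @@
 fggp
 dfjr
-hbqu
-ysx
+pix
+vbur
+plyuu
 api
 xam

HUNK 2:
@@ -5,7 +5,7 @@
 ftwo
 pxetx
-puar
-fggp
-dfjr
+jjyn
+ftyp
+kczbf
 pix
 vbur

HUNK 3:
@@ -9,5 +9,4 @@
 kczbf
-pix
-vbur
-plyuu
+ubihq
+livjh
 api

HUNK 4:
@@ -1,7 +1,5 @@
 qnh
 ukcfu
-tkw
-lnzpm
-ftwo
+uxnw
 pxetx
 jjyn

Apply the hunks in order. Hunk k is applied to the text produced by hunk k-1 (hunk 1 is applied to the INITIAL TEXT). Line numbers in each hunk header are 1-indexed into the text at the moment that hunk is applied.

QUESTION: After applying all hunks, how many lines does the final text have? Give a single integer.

Answer: 11

Derivation:
Hunk 1: at line 8 remove [hbqu,ysx] add [pix,vbur,plyuu] -> 14 lines: qnh ukcfu tkw lnzpm ftwo pxetx puar fggp dfjr pix vbur plyuu api xam
Hunk 2: at line 5 remove [puar,fggp,dfjr] add [jjyn,ftyp,kczbf] -> 14 lines: qnh ukcfu tkw lnzpm ftwo pxetx jjyn ftyp kczbf pix vbur plyuu api xam
Hunk 3: at line 9 remove [pix,vbur,plyuu] add [ubihq,livjh] -> 13 lines: qnh ukcfu tkw lnzpm ftwo pxetx jjyn ftyp kczbf ubihq livjh api xam
Hunk 4: at line 1 remove [tkw,lnzpm,ftwo] add [uxnw] -> 11 lines: qnh ukcfu uxnw pxetx jjyn ftyp kczbf ubihq livjh api xam
Final line count: 11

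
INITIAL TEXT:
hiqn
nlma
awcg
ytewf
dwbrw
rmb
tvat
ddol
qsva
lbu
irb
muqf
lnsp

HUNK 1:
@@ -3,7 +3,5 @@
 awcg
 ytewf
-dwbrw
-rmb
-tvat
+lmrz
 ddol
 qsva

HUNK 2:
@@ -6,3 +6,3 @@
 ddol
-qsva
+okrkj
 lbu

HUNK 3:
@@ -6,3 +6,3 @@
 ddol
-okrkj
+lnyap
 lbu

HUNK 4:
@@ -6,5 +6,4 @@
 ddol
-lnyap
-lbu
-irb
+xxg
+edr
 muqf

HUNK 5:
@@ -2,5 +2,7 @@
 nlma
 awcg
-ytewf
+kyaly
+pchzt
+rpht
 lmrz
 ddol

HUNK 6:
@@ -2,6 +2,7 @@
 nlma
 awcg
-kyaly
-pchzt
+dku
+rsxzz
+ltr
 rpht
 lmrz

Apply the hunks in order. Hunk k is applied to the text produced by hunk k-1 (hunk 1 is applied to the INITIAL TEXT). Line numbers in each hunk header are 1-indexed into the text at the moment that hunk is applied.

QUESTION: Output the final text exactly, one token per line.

Answer: hiqn
nlma
awcg
dku
rsxzz
ltr
rpht
lmrz
ddol
xxg
edr
muqf
lnsp

Derivation:
Hunk 1: at line 3 remove [dwbrw,rmb,tvat] add [lmrz] -> 11 lines: hiqn nlma awcg ytewf lmrz ddol qsva lbu irb muqf lnsp
Hunk 2: at line 6 remove [qsva] add [okrkj] -> 11 lines: hiqn nlma awcg ytewf lmrz ddol okrkj lbu irb muqf lnsp
Hunk 3: at line 6 remove [okrkj] add [lnyap] -> 11 lines: hiqn nlma awcg ytewf lmrz ddol lnyap lbu irb muqf lnsp
Hunk 4: at line 6 remove [lnyap,lbu,irb] add [xxg,edr] -> 10 lines: hiqn nlma awcg ytewf lmrz ddol xxg edr muqf lnsp
Hunk 5: at line 2 remove [ytewf] add [kyaly,pchzt,rpht] -> 12 lines: hiqn nlma awcg kyaly pchzt rpht lmrz ddol xxg edr muqf lnsp
Hunk 6: at line 2 remove [kyaly,pchzt] add [dku,rsxzz,ltr] -> 13 lines: hiqn nlma awcg dku rsxzz ltr rpht lmrz ddol xxg edr muqf lnsp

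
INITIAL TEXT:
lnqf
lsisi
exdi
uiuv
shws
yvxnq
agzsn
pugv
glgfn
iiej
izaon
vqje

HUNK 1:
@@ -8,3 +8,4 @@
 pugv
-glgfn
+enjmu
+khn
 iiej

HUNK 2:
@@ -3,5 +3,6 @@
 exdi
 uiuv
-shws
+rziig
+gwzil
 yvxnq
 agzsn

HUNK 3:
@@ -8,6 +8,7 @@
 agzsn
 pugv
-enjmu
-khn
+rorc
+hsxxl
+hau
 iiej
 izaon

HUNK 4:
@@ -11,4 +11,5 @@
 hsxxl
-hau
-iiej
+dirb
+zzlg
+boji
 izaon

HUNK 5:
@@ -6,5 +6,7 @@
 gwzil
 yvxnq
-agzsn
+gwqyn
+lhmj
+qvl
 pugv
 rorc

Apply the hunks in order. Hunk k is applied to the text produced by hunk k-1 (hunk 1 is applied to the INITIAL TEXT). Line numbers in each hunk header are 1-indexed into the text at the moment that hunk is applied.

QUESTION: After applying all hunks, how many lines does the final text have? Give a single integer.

Hunk 1: at line 8 remove [glgfn] add [enjmu,khn] -> 13 lines: lnqf lsisi exdi uiuv shws yvxnq agzsn pugv enjmu khn iiej izaon vqje
Hunk 2: at line 3 remove [shws] add [rziig,gwzil] -> 14 lines: lnqf lsisi exdi uiuv rziig gwzil yvxnq agzsn pugv enjmu khn iiej izaon vqje
Hunk 3: at line 8 remove [enjmu,khn] add [rorc,hsxxl,hau] -> 15 lines: lnqf lsisi exdi uiuv rziig gwzil yvxnq agzsn pugv rorc hsxxl hau iiej izaon vqje
Hunk 4: at line 11 remove [hau,iiej] add [dirb,zzlg,boji] -> 16 lines: lnqf lsisi exdi uiuv rziig gwzil yvxnq agzsn pugv rorc hsxxl dirb zzlg boji izaon vqje
Hunk 5: at line 6 remove [agzsn] add [gwqyn,lhmj,qvl] -> 18 lines: lnqf lsisi exdi uiuv rziig gwzil yvxnq gwqyn lhmj qvl pugv rorc hsxxl dirb zzlg boji izaon vqje
Final line count: 18

Answer: 18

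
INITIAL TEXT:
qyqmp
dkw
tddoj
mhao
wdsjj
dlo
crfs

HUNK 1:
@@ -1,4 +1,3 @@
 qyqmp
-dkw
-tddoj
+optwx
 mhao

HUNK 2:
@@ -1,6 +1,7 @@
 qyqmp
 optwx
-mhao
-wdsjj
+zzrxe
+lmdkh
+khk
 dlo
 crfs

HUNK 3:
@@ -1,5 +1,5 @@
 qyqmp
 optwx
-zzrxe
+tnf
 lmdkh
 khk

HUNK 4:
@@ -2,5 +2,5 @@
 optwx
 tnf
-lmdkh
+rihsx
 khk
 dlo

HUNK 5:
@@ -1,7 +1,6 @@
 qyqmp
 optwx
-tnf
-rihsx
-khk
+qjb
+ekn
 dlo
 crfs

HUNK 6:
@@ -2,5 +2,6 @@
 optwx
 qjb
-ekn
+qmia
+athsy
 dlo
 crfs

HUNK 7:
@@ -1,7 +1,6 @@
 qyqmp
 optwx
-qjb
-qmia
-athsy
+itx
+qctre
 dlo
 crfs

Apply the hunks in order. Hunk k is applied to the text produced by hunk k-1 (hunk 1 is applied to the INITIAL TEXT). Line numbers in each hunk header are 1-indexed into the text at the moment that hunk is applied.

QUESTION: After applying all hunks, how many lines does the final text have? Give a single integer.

Hunk 1: at line 1 remove [dkw,tddoj] add [optwx] -> 6 lines: qyqmp optwx mhao wdsjj dlo crfs
Hunk 2: at line 1 remove [mhao,wdsjj] add [zzrxe,lmdkh,khk] -> 7 lines: qyqmp optwx zzrxe lmdkh khk dlo crfs
Hunk 3: at line 1 remove [zzrxe] add [tnf] -> 7 lines: qyqmp optwx tnf lmdkh khk dlo crfs
Hunk 4: at line 2 remove [lmdkh] add [rihsx] -> 7 lines: qyqmp optwx tnf rihsx khk dlo crfs
Hunk 5: at line 1 remove [tnf,rihsx,khk] add [qjb,ekn] -> 6 lines: qyqmp optwx qjb ekn dlo crfs
Hunk 6: at line 2 remove [ekn] add [qmia,athsy] -> 7 lines: qyqmp optwx qjb qmia athsy dlo crfs
Hunk 7: at line 1 remove [qjb,qmia,athsy] add [itx,qctre] -> 6 lines: qyqmp optwx itx qctre dlo crfs
Final line count: 6

Answer: 6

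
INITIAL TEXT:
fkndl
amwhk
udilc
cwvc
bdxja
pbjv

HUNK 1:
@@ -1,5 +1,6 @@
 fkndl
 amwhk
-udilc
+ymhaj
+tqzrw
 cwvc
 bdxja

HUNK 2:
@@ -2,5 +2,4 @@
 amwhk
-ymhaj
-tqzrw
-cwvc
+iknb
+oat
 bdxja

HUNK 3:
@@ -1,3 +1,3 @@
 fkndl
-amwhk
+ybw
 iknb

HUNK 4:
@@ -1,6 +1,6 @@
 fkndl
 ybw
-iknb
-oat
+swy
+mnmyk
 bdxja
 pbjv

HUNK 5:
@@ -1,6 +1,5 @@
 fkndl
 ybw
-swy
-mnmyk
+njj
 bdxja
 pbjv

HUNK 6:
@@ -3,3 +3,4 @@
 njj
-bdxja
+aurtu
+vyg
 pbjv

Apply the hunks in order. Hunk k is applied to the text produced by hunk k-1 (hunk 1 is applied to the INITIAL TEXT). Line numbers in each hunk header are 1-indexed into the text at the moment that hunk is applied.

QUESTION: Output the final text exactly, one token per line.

Answer: fkndl
ybw
njj
aurtu
vyg
pbjv

Derivation:
Hunk 1: at line 1 remove [udilc] add [ymhaj,tqzrw] -> 7 lines: fkndl amwhk ymhaj tqzrw cwvc bdxja pbjv
Hunk 2: at line 2 remove [ymhaj,tqzrw,cwvc] add [iknb,oat] -> 6 lines: fkndl amwhk iknb oat bdxja pbjv
Hunk 3: at line 1 remove [amwhk] add [ybw] -> 6 lines: fkndl ybw iknb oat bdxja pbjv
Hunk 4: at line 1 remove [iknb,oat] add [swy,mnmyk] -> 6 lines: fkndl ybw swy mnmyk bdxja pbjv
Hunk 5: at line 1 remove [swy,mnmyk] add [njj] -> 5 lines: fkndl ybw njj bdxja pbjv
Hunk 6: at line 3 remove [bdxja] add [aurtu,vyg] -> 6 lines: fkndl ybw njj aurtu vyg pbjv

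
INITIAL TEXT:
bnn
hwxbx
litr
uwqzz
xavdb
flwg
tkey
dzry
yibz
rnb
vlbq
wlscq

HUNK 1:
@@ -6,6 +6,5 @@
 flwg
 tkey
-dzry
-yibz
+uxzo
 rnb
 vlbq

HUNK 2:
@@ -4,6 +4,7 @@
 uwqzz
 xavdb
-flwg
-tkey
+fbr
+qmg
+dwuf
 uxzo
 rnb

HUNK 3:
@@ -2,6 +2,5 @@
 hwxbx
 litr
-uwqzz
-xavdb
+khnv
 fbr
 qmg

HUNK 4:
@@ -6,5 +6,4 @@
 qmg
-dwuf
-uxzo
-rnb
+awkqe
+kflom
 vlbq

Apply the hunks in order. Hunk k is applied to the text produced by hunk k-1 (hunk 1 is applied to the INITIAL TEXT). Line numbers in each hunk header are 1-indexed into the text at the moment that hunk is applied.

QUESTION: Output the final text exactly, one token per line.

Answer: bnn
hwxbx
litr
khnv
fbr
qmg
awkqe
kflom
vlbq
wlscq

Derivation:
Hunk 1: at line 6 remove [dzry,yibz] add [uxzo] -> 11 lines: bnn hwxbx litr uwqzz xavdb flwg tkey uxzo rnb vlbq wlscq
Hunk 2: at line 4 remove [flwg,tkey] add [fbr,qmg,dwuf] -> 12 lines: bnn hwxbx litr uwqzz xavdb fbr qmg dwuf uxzo rnb vlbq wlscq
Hunk 3: at line 2 remove [uwqzz,xavdb] add [khnv] -> 11 lines: bnn hwxbx litr khnv fbr qmg dwuf uxzo rnb vlbq wlscq
Hunk 4: at line 6 remove [dwuf,uxzo,rnb] add [awkqe,kflom] -> 10 lines: bnn hwxbx litr khnv fbr qmg awkqe kflom vlbq wlscq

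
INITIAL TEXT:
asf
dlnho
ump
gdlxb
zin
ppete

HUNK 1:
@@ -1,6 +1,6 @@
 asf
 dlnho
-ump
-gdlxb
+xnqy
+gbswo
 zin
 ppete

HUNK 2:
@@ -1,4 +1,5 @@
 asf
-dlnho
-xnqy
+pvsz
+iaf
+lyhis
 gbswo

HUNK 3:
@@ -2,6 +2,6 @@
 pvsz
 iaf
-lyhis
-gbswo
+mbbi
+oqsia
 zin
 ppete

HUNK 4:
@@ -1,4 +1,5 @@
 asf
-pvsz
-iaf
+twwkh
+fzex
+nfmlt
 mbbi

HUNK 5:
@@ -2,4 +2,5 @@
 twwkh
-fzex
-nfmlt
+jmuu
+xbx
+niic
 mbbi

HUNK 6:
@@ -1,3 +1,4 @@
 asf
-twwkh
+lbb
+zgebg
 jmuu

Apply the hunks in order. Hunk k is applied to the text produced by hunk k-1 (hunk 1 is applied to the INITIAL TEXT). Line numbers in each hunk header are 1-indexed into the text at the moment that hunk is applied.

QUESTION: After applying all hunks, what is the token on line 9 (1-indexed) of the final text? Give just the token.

Answer: zin

Derivation:
Hunk 1: at line 1 remove [ump,gdlxb] add [xnqy,gbswo] -> 6 lines: asf dlnho xnqy gbswo zin ppete
Hunk 2: at line 1 remove [dlnho,xnqy] add [pvsz,iaf,lyhis] -> 7 lines: asf pvsz iaf lyhis gbswo zin ppete
Hunk 3: at line 2 remove [lyhis,gbswo] add [mbbi,oqsia] -> 7 lines: asf pvsz iaf mbbi oqsia zin ppete
Hunk 4: at line 1 remove [pvsz,iaf] add [twwkh,fzex,nfmlt] -> 8 lines: asf twwkh fzex nfmlt mbbi oqsia zin ppete
Hunk 5: at line 2 remove [fzex,nfmlt] add [jmuu,xbx,niic] -> 9 lines: asf twwkh jmuu xbx niic mbbi oqsia zin ppete
Hunk 6: at line 1 remove [twwkh] add [lbb,zgebg] -> 10 lines: asf lbb zgebg jmuu xbx niic mbbi oqsia zin ppete
Final line 9: zin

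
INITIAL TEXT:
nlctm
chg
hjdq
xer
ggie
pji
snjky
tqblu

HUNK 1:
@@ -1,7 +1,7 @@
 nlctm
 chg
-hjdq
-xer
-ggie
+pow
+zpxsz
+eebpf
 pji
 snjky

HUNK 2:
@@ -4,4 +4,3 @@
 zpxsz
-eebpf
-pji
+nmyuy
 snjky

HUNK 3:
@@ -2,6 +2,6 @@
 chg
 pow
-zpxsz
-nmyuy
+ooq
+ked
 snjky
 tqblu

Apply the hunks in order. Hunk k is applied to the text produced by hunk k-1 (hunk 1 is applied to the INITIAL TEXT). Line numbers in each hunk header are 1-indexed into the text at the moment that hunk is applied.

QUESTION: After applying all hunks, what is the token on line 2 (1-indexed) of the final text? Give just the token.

Hunk 1: at line 1 remove [hjdq,xer,ggie] add [pow,zpxsz,eebpf] -> 8 lines: nlctm chg pow zpxsz eebpf pji snjky tqblu
Hunk 2: at line 4 remove [eebpf,pji] add [nmyuy] -> 7 lines: nlctm chg pow zpxsz nmyuy snjky tqblu
Hunk 3: at line 2 remove [zpxsz,nmyuy] add [ooq,ked] -> 7 lines: nlctm chg pow ooq ked snjky tqblu
Final line 2: chg

Answer: chg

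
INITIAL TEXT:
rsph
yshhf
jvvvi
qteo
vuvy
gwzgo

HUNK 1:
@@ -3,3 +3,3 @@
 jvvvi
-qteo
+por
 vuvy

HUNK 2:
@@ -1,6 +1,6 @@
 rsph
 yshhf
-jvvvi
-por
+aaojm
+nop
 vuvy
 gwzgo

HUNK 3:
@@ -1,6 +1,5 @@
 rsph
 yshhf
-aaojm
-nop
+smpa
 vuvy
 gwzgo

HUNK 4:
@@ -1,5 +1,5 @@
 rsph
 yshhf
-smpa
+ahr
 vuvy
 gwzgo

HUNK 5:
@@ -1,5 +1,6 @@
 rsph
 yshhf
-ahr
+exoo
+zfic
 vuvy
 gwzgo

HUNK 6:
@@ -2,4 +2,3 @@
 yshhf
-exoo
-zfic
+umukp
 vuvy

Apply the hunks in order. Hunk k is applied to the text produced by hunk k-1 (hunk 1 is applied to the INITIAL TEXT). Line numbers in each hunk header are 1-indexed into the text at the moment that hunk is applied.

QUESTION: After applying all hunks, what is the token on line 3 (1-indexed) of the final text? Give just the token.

Answer: umukp

Derivation:
Hunk 1: at line 3 remove [qteo] add [por] -> 6 lines: rsph yshhf jvvvi por vuvy gwzgo
Hunk 2: at line 1 remove [jvvvi,por] add [aaojm,nop] -> 6 lines: rsph yshhf aaojm nop vuvy gwzgo
Hunk 3: at line 1 remove [aaojm,nop] add [smpa] -> 5 lines: rsph yshhf smpa vuvy gwzgo
Hunk 4: at line 1 remove [smpa] add [ahr] -> 5 lines: rsph yshhf ahr vuvy gwzgo
Hunk 5: at line 1 remove [ahr] add [exoo,zfic] -> 6 lines: rsph yshhf exoo zfic vuvy gwzgo
Hunk 6: at line 2 remove [exoo,zfic] add [umukp] -> 5 lines: rsph yshhf umukp vuvy gwzgo
Final line 3: umukp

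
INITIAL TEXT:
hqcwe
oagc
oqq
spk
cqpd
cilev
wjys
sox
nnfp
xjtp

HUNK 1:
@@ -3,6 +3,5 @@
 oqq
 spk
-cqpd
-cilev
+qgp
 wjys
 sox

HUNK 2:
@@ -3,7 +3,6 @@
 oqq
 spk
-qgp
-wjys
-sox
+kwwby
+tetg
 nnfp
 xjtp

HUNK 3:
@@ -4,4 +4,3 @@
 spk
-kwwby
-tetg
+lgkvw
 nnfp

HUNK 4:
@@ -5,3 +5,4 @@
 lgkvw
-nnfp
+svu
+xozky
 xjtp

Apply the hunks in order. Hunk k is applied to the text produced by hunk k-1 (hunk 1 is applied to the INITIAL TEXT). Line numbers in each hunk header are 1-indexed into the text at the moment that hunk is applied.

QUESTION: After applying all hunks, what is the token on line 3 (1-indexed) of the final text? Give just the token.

Hunk 1: at line 3 remove [cqpd,cilev] add [qgp] -> 9 lines: hqcwe oagc oqq spk qgp wjys sox nnfp xjtp
Hunk 2: at line 3 remove [qgp,wjys,sox] add [kwwby,tetg] -> 8 lines: hqcwe oagc oqq spk kwwby tetg nnfp xjtp
Hunk 3: at line 4 remove [kwwby,tetg] add [lgkvw] -> 7 lines: hqcwe oagc oqq spk lgkvw nnfp xjtp
Hunk 4: at line 5 remove [nnfp] add [svu,xozky] -> 8 lines: hqcwe oagc oqq spk lgkvw svu xozky xjtp
Final line 3: oqq

Answer: oqq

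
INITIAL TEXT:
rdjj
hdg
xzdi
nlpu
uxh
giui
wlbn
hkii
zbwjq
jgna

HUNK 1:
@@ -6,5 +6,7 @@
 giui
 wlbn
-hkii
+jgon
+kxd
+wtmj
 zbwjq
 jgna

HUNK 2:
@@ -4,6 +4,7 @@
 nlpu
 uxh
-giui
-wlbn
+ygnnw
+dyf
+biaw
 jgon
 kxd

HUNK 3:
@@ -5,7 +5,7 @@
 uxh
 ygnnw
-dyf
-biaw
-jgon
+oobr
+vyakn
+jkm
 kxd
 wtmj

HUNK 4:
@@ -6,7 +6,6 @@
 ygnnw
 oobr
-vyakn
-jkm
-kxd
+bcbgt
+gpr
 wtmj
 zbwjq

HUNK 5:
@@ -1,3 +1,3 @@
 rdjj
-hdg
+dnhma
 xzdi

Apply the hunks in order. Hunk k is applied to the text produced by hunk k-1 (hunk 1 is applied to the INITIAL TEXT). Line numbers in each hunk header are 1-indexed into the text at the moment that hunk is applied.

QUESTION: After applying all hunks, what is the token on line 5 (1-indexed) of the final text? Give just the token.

Hunk 1: at line 6 remove [hkii] add [jgon,kxd,wtmj] -> 12 lines: rdjj hdg xzdi nlpu uxh giui wlbn jgon kxd wtmj zbwjq jgna
Hunk 2: at line 4 remove [giui,wlbn] add [ygnnw,dyf,biaw] -> 13 lines: rdjj hdg xzdi nlpu uxh ygnnw dyf biaw jgon kxd wtmj zbwjq jgna
Hunk 3: at line 5 remove [dyf,biaw,jgon] add [oobr,vyakn,jkm] -> 13 lines: rdjj hdg xzdi nlpu uxh ygnnw oobr vyakn jkm kxd wtmj zbwjq jgna
Hunk 4: at line 6 remove [vyakn,jkm,kxd] add [bcbgt,gpr] -> 12 lines: rdjj hdg xzdi nlpu uxh ygnnw oobr bcbgt gpr wtmj zbwjq jgna
Hunk 5: at line 1 remove [hdg] add [dnhma] -> 12 lines: rdjj dnhma xzdi nlpu uxh ygnnw oobr bcbgt gpr wtmj zbwjq jgna
Final line 5: uxh

Answer: uxh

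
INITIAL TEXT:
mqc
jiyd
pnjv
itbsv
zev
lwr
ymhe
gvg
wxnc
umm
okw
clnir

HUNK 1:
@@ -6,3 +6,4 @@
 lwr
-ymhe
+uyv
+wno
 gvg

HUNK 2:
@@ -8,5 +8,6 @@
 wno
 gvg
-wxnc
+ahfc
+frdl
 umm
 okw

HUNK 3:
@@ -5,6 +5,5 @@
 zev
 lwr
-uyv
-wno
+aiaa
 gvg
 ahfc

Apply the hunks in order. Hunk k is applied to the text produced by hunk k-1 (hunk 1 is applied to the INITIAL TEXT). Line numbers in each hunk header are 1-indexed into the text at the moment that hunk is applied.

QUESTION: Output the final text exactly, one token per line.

Answer: mqc
jiyd
pnjv
itbsv
zev
lwr
aiaa
gvg
ahfc
frdl
umm
okw
clnir

Derivation:
Hunk 1: at line 6 remove [ymhe] add [uyv,wno] -> 13 lines: mqc jiyd pnjv itbsv zev lwr uyv wno gvg wxnc umm okw clnir
Hunk 2: at line 8 remove [wxnc] add [ahfc,frdl] -> 14 lines: mqc jiyd pnjv itbsv zev lwr uyv wno gvg ahfc frdl umm okw clnir
Hunk 3: at line 5 remove [uyv,wno] add [aiaa] -> 13 lines: mqc jiyd pnjv itbsv zev lwr aiaa gvg ahfc frdl umm okw clnir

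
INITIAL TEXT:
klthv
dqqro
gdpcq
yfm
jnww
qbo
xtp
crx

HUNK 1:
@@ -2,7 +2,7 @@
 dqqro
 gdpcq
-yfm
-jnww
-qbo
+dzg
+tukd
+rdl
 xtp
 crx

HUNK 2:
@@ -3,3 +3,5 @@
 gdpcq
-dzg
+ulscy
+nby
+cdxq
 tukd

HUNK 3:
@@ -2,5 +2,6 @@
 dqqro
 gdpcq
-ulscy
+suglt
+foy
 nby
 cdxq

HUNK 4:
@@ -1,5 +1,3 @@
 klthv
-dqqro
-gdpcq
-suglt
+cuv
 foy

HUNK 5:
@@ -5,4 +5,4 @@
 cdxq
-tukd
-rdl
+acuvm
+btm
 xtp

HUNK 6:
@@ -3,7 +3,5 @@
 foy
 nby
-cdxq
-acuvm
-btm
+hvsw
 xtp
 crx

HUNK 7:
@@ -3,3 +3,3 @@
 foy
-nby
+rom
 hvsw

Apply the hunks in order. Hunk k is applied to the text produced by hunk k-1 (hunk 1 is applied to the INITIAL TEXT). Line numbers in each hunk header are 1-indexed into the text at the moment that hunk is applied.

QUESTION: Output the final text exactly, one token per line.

Answer: klthv
cuv
foy
rom
hvsw
xtp
crx

Derivation:
Hunk 1: at line 2 remove [yfm,jnww,qbo] add [dzg,tukd,rdl] -> 8 lines: klthv dqqro gdpcq dzg tukd rdl xtp crx
Hunk 2: at line 3 remove [dzg] add [ulscy,nby,cdxq] -> 10 lines: klthv dqqro gdpcq ulscy nby cdxq tukd rdl xtp crx
Hunk 3: at line 2 remove [ulscy] add [suglt,foy] -> 11 lines: klthv dqqro gdpcq suglt foy nby cdxq tukd rdl xtp crx
Hunk 4: at line 1 remove [dqqro,gdpcq,suglt] add [cuv] -> 9 lines: klthv cuv foy nby cdxq tukd rdl xtp crx
Hunk 5: at line 5 remove [tukd,rdl] add [acuvm,btm] -> 9 lines: klthv cuv foy nby cdxq acuvm btm xtp crx
Hunk 6: at line 3 remove [cdxq,acuvm,btm] add [hvsw] -> 7 lines: klthv cuv foy nby hvsw xtp crx
Hunk 7: at line 3 remove [nby] add [rom] -> 7 lines: klthv cuv foy rom hvsw xtp crx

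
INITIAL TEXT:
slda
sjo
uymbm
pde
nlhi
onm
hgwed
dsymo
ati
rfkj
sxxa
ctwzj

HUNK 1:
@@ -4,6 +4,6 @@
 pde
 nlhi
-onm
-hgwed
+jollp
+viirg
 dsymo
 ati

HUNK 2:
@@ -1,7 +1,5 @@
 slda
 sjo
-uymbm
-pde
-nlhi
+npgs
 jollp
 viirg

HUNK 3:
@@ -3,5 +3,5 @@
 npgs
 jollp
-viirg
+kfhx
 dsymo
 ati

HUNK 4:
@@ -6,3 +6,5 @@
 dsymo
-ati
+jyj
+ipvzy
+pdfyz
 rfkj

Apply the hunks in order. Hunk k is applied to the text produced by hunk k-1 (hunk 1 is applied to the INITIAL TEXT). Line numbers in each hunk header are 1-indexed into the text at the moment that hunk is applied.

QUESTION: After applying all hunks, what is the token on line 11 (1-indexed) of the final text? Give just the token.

Hunk 1: at line 4 remove [onm,hgwed] add [jollp,viirg] -> 12 lines: slda sjo uymbm pde nlhi jollp viirg dsymo ati rfkj sxxa ctwzj
Hunk 2: at line 1 remove [uymbm,pde,nlhi] add [npgs] -> 10 lines: slda sjo npgs jollp viirg dsymo ati rfkj sxxa ctwzj
Hunk 3: at line 3 remove [viirg] add [kfhx] -> 10 lines: slda sjo npgs jollp kfhx dsymo ati rfkj sxxa ctwzj
Hunk 4: at line 6 remove [ati] add [jyj,ipvzy,pdfyz] -> 12 lines: slda sjo npgs jollp kfhx dsymo jyj ipvzy pdfyz rfkj sxxa ctwzj
Final line 11: sxxa

Answer: sxxa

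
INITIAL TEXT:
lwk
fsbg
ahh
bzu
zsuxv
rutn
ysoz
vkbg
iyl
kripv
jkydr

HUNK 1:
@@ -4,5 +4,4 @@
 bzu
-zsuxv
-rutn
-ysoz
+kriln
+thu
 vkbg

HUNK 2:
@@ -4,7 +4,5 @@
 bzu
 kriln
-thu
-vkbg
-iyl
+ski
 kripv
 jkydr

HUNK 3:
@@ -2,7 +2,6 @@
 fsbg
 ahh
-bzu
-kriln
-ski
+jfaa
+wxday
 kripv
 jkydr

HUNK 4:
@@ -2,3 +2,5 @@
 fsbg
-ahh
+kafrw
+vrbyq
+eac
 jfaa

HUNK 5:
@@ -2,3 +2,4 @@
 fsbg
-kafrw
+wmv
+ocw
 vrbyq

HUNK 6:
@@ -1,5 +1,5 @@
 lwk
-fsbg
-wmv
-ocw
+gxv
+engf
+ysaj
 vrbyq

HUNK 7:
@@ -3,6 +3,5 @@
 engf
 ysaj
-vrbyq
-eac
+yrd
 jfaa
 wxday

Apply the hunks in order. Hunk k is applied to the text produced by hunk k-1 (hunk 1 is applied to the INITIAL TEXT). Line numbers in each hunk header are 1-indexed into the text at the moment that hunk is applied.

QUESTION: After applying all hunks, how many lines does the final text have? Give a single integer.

Answer: 9

Derivation:
Hunk 1: at line 4 remove [zsuxv,rutn,ysoz] add [kriln,thu] -> 10 lines: lwk fsbg ahh bzu kriln thu vkbg iyl kripv jkydr
Hunk 2: at line 4 remove [thu,vkbg,iyl] add [ski] -> 8 lines: lwk fsbg ahh bzu kriln ski kripv jkydr
Hunk 3: at line 2 remove [bzu,kriln,ski] add [jfaa,wxday] -> 7 lines: lwk fsbg ahh jfaa wxday kripv jkydr
Hunk 4: at line 2 remove [ahh] add [kafrw,vrbyq,eac] -> 9 lines: lwk fsbg kafrw vrbyq eac jfaa wxday kripv jkydr
Hunk 5: at line 2 remove [kafrw] add [wmv,ocw] -> 10 lines: lwk fsbg wmv ocw vrbyq eac jfaa wxday kripv jkydr
Hunk 6: at line 1 remove [fsbg,wmv,ocw] add [gxv,engf,ysaj] -> 10 lines: lwk gxv engf ysaj vrbyq eac jfaa wxday kripv jkydr
Hunk 7: at line 3 remove [vrbyq,eac] add [yrd] -> 9 lines: lwk gxv engf ysaj yrd jfaa wxday kripv jkydr
Final line count: 9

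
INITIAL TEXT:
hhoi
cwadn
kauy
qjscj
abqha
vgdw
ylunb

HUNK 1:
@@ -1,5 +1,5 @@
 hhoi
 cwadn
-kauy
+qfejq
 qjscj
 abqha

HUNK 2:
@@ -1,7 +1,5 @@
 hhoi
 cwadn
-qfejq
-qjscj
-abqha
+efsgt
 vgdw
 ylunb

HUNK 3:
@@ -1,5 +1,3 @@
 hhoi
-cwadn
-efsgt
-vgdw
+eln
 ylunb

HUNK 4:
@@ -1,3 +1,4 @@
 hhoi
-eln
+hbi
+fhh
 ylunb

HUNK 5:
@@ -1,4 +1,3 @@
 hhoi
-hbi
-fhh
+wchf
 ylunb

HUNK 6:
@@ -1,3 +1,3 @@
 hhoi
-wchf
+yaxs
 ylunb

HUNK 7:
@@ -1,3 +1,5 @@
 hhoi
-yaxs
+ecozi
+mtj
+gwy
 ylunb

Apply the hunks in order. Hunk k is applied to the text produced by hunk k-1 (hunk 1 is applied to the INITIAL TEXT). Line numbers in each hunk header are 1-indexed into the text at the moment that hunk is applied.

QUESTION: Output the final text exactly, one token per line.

Hunk 1: at line 1 remove [kauy] add [qfejq] -> 7 lines: hhoi cwadn qfejq qjscj abqha vgdw ylunb
Hunk 2: at line 1 remove [qfejq,qjscj,abqha] add [efsgt] -> 5 lines: hhoi cwadn efsgt vgdw ylunb
Hunk 3: at line 1 remove [cwadn,efsgt,vgdw] add [eln] -> 3 lines: hhoi eln ylunb
Hunk 4: at line 1 remove [eln] add [hbi,fhh] -> 4 lines: hhoi hbi fhh ylunb
Hunk 5: at line 1 remove [hbi,fhh] add [wchf] -> 3 lines: hhoi wchf ylunb
Hunk 6: at line 1 remove [wchf] add [yaxs] -> 3 lines: hhoi yaxs ylunb
Hunk 7: at line 1 remove [yaxs] add [ecozi,mtj,gwy] -> 5 lines: hhoi ecozi mtj gwy ylunb

Answer: hhoi
ecozi
mtj
gwy
ylunb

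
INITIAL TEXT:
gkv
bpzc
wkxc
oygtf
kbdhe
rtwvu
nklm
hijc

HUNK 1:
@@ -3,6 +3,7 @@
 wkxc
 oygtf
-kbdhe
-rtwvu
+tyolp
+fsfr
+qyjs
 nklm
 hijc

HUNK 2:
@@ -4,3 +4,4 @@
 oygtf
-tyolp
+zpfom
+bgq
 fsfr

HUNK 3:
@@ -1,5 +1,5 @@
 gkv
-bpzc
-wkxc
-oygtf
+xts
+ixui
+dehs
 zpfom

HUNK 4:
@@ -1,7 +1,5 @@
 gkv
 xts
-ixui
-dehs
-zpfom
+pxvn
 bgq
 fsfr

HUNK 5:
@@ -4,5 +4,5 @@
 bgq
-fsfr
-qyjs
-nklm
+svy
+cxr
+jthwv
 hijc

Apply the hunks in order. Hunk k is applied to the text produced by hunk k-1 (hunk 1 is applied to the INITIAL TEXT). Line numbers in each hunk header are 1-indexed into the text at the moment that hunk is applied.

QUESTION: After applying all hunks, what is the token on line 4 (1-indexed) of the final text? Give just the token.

Hunk 1: at line 3 remove [kbdhe,rtwvu] add [tyolp,fsfr,qyjs] -> 9 lines: gkv bpzc wkxc oygtf tyolp fsfr qyjs nklm hijc
Hunk 2: at line 4 remove [tyolp] add [zpfom,bgq] -> 10 lines: gkv bpzc wkxc oygtf zpfom bgq fsfr qyjs nklm hijc
Hunk 3: at line 1 remove [bpzc,wkxc,oygtf] add [xts,ixui,dehs] -> 10 lines: gkv xts ixui dehs zpfom bgq fsfr qyjs nklm hijc
Hunk 4: at line 1 remove [ixui,dehs,zpfom] add [pxvn] -> 8 lines: gkv xts pxvn bgq fsfr qyjs nklm hijc
Hunk 5: at line 4 remove [fsfr,qyjs,nklm] add [svy,cxr,jthwv] -> 8 lines: gkv xts pxvn bgq svy cxr jthwv hijc
Final line 4: bgq

Answer: bgq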